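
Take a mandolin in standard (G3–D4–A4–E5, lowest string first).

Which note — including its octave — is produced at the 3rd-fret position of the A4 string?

The open A4 string plus 3 semitones: A–A#–B–C.
The walk passes from B into C once, so the octave number goes from 4 to 5.

C5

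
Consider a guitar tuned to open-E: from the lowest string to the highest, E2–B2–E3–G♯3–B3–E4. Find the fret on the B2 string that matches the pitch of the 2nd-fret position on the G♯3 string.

Fret 2 on G♯3 is MIDI 56 + 2 = 58 (A♯3). On the B2 string (open MIDI 47), that pitch is 58 − 47 = fret 11.

11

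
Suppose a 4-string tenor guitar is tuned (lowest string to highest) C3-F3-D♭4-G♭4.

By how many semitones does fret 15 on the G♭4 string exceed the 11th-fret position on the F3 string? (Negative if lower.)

G♭4 at fret 15 → A5 (MIDI 81); F3 at fret 11 → E4 (MIDI 64).
81 − 64 = 17, so the two pitches are 17 semitones apart.

17 semitones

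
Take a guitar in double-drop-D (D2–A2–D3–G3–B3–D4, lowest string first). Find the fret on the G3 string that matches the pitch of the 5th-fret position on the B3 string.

B3 at fret 5 is B3 + 5 semitones = E4.
The open G3 string is 4 semitones below the open B3, so the same pitch on the G3 string lies at fret 5 + 4 = 9.

9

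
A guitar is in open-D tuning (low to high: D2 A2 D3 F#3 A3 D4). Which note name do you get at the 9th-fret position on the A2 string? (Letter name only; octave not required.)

Each fret is one semitone, so A2 + 9 = F#.
(Equivalently spelled Gb.)

F#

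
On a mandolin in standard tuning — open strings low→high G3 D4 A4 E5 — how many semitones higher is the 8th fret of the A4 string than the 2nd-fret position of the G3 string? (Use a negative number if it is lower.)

20 semitones

A4 at fret 8 → F5 (MIDI 77); G3 at fret 2 → A3 (MIDI 57).
77 − 57 = 20, so the two pitches are 20 semitones apart.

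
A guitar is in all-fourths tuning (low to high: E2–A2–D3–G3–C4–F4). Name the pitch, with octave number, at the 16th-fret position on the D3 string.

Each fret is one semitone, so D3 + 16 = F♯4.

F♯4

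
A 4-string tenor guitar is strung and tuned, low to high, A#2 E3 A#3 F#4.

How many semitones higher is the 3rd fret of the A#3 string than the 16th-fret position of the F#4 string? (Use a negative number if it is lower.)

A#3 at fret 3 → C#4 (MIDI 61); F#4 at fret 16 → A#5 (MIDI 82).
61 − 82 = -21, so the two pitches are 21 semitones apart.

-21 semitones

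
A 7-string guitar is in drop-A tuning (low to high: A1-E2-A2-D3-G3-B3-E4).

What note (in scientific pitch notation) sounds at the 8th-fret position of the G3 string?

D#4

The open G3 string plus 8 semitones: G–G#–A–A#–B–C–C#–D–D#.
The walk passes from B into C once, so the octave number goes from 3 to 4.
(Equivalently spelled Eb4.)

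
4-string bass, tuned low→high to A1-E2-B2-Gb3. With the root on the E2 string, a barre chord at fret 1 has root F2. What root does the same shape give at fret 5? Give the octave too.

A2

Moving from fret 1 to fret 5 shifts the root by 4 semitones.
F2 up 4 semitones is A2.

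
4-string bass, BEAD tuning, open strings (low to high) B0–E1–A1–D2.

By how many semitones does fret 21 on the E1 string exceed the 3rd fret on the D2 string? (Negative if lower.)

E1 at fret 21 → C#3 (MIDI 49); D2 at fret 3 → F2 (MIDI 41).
49 − 41 = 8, so the two pitches are 8 semitones apart.

8 semitones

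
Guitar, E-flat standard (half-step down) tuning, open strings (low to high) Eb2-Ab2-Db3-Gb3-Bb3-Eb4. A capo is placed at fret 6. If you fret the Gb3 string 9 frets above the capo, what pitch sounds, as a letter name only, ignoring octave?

The capo raises the open Gb3 by 6 semitones to C4; fretting 9 more gives Gb3 + 6 + 9 = Gb3 + 15 semitones, landing on A.

A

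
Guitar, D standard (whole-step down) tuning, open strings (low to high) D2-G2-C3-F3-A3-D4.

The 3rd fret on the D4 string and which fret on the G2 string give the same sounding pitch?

22

Fret 3 on D4 is MIDI 62 + 3 = 65 (F4). On the G2 string (open MIDI 43), that pitch is 65 − 43 = fret 22.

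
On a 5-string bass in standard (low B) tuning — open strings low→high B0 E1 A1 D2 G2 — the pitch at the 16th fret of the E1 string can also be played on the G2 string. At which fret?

1

Fret 16 on E1 is MIDI 28 + 16 = 44 (G#2). On the G2 string (open MIDI 43), that pitch is 44 − 43 = fret 1.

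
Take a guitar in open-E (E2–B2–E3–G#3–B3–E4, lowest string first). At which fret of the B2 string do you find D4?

D4 is 15 semitones above the open B2 (B–C–C#–D–…–C–C#–D), so it sits at fret 15.

15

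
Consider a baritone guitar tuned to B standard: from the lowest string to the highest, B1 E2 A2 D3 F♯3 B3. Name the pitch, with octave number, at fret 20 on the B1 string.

B1 is MIDI 35. Adding 20 gives 55, which is G3.

G3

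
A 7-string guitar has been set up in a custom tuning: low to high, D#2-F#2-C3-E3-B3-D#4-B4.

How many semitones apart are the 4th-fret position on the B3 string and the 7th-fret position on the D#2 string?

B3 at fret 4 → D#4 (MIDI 63); D#2 at fret 7 → A#2 (MIDI 46).
63 − 46 = 17, so the two pitches are 17 semitones apart, with D#4 the higher.

17 semitones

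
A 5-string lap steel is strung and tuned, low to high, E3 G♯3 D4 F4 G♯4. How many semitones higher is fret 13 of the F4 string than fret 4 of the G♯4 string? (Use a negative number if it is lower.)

6 semitones

F4 at fret 13 → F♯5 (MIDI 78); G♯4 at fret 4 → C5 (MIDI 72).
78 − 72 = 6, so the two pitches are 6 semitones apart.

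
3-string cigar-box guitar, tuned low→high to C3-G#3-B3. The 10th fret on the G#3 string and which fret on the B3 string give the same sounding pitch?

Fret 10 on G#3 is MIDI 56 + 10 = 66 (F#4). On the B3 string (open MIDI 59), that pitch is 66 − 59 = fret 7.

7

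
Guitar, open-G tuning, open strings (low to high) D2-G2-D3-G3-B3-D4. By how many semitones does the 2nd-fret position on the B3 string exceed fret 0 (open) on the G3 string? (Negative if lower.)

B3 at fret 2 → C♯4 (MIDI 61); G3 at fret 0 → G3 (MIDI 55).
61 − 55 = 6, so the two pitches are 6 semitones apart.

6 semitones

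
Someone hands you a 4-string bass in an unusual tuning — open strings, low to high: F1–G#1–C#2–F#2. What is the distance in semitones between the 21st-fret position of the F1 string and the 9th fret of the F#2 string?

1 semitone

F1 at fret 21 → D3 (MIDI 50); F#2 at fret 9 → D#3 (MIDI 51).
50 − 51 = -1, so the two pitches are 1 semitone apart, with D#3 the higher.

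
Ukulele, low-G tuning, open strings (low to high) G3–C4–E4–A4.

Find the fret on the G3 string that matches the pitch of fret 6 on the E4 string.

Fret 6 on E4 is MIDI 64 + 6 = 70 (A#4). On the G3 string (open MIDI 55), that pitch is 70 − 55 = fret 15.

15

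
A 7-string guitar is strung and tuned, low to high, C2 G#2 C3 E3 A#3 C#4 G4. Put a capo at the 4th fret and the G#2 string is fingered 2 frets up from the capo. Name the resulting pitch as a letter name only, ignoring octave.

The capo raises the open G#2 by 4 semitones to C3; fretting 2 more gives G#2 + 4 + 2 = G#2 + 6 semitones, landing on D.

D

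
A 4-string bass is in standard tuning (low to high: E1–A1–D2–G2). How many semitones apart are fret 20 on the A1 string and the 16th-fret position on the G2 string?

A1 at fret 20 → F3 (MIDI 53); G2 at fret 16 → B3 (MIDI 59).
53 − 59 = -6, so the two pitches are 6 semitones apart, with B3 the higher.

6 semitones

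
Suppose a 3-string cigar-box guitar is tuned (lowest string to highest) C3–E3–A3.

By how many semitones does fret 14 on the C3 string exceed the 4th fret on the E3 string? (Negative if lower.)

C3 at fret 14 → D4 (MIDI 62); E3 at fret 4 → Ab3 (MIDI 56).
62 − 56 = 6, so the two pitches are 6 semitones apart.

6 semitones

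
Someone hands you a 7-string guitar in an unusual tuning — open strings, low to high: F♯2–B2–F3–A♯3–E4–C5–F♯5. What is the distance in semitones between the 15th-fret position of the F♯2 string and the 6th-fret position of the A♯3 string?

7 semitones

F♯2 at fret 15 → A3 (MIDI 57); A♯3 at fret 6 → E4 (MIDI 64).
57 − 64 = -7, so the two pitches are 7 semitones apart, with E4 the higher.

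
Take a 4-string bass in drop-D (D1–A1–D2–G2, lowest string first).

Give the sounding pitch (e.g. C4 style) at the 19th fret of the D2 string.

A3

Each fret is one semitone, so D2 + 19 = A3.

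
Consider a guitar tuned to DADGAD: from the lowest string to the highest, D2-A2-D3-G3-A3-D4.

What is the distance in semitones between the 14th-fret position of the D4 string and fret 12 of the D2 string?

D4 at fret 14 → E5 (MIDI 76); D2 at fret 12 → D3 (MIDI 50).
76 − 50 = 26, so the two pitches are 26 semitones apart, with E5 the higher.

26 semitones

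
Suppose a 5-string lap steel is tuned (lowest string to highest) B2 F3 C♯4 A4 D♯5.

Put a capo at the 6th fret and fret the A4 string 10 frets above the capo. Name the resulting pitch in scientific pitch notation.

C♯6

The capo raises the open A4 by 6 semitones to D♯5; fretting 10 more gives A4 + 6 + 10 = A4 + 16 semitones = C♯6.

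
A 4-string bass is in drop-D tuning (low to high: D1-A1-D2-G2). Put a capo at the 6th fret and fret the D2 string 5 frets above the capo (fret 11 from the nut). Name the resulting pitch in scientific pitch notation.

The capo raises the open D2 by 6 semitones to G♯2; fretting 5 more gives D2 + 6 + 5 = D2 + 11 semitones = C♯3.
(Also written D♭.)

C♯3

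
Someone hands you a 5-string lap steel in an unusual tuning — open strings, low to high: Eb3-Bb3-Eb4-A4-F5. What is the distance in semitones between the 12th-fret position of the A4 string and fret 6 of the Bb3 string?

A4 at fret 12 → A5 (MIDI 81); Bb3 at fret 6 → E4 (MIDI 64).
81 − 64 = 17, so the two pitches are 17 semitones apart, with A5 the higher.

17 semitones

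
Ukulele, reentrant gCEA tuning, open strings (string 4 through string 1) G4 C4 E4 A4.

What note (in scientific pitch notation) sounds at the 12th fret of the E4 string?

The open E4 string plus 12 semitones: E–F–F#–G–…–D–D#–E.
The walk passes from B into C once, so the octave number goes from 4 to 5.

E5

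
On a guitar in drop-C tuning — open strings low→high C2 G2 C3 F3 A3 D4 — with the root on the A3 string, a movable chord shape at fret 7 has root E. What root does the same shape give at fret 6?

D#

Moving from fret 7 to fret 6 shifts the root by -1 semitone.
E down 1 semitone is D#.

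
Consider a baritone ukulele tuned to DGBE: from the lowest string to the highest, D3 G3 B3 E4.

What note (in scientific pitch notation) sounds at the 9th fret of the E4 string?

Each fret is one semitone, so E4 + 9 = C#5.

C#5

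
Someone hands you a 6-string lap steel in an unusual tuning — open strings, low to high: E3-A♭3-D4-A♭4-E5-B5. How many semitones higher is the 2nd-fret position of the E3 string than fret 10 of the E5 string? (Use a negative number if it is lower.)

E3 at fret 2 → G♭3 (MIDI 54); E5 at fret 10 → D6 (MIDI 86).
54 − 86 = -32, so the two pitches are 32 semitones apart.

-32 semitones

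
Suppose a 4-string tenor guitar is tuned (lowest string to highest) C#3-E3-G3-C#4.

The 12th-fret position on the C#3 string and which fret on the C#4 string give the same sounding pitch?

Fret 12 on C#3 is MIDI 49 + 12 = 61 (C#4). On the C#4 string (open MIDI 61), that pitch is 61 − 61 = fret 0.

0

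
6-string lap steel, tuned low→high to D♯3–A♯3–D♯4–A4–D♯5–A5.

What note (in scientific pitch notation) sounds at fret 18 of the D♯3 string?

A4

D♯3 is MIDI 51. Adding 18 gives 69, which is A4.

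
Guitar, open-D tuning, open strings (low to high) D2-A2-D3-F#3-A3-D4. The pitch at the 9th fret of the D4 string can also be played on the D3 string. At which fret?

Fret 9 on D4 is MIDI 62 + 9 = 71 (B4). On the D3 string (open MIDI 50), that pitch is 71 − 50 = fret 21.

21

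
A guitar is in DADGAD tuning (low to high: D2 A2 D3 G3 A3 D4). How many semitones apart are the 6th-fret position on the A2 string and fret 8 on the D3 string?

A2 at fret 6 → D#3 (MIDI 51); D3 at fret 8 → A#3 (MIDI 58).
51 − 58 = -7, so the two pitches are 7 semitones apart, with A#3 the higher.

7 semitones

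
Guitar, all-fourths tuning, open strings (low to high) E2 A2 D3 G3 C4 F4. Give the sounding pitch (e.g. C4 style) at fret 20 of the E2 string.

C4

The open E2 string plus 20 semitones: E–F–F#–G–…–A#–B–C.
The walk passes from B into C 2 times, so the octave number goes from 2 to 4.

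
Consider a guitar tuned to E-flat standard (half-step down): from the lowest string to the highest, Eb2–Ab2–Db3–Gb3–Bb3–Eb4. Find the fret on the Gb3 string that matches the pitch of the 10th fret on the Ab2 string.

0

Ab2 at fret 10 is Ab2 + 10 semitones = Gb3.
The open Gb3 string is 10 semitones above the open Ab2, so the same pitch on the Gb3 string lies at fret 10 − 10 = 0.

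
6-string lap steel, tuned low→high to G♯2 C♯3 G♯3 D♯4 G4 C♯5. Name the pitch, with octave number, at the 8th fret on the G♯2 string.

E3

The open G♯2 string plus 8 semitones: G#–A–A#–B–C–C#–D–D#–E.
The walk passes from B into C once, so the octave number goes from 2 to 3.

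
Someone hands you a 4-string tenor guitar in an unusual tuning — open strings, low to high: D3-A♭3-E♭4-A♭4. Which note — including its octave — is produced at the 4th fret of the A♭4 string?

C5

The open A♭4 string plus 4 semitones: Ab–A–Bb–B–C.
The walk passes from B into C once, so the octave number goes from 4 to 5.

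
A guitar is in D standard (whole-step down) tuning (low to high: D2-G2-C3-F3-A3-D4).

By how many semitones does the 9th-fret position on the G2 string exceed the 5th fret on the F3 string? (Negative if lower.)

-6 semitones

G2 at fret 9 → E3 (MIDI 52); F3 at fret 5 → A#3 (MIDI 58).
52 − 58 = -6, so the two pitches are 6 semitones apart.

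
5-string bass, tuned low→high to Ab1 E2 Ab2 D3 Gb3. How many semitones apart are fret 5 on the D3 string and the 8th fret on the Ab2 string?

D3 at fret 5 → G3 (MIDI 55); Ab2 at fret 8 → E3 (MIDI 52).
55 − 52 = 3, so the two pitches are 3 semitones apart, with G3 the higher.

3 semitones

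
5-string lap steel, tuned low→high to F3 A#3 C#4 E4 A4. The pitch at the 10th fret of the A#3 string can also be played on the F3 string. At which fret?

Fret 10 on A#3 is MIDI 58 + 10 = 68 (G#4). On the F3 string (open MIDI 53), that pitch is 68 − 53 = fret 15.

15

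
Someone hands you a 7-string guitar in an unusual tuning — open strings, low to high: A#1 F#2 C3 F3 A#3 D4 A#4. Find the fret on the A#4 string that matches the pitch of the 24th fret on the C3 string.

2

Fret 24 on C3 is MIDI 48 + 24 = 72 (C5). On the A#4 string (open MIDI 70), that pitch is 72 − 70 = fret 2.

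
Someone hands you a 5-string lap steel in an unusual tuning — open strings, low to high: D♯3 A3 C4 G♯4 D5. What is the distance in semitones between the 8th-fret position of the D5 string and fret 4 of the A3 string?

D5 at fret 8 → A♯5 (MIDI 82); A3 at fret 4 → C♯4 (MIDI 61).
82 − 61 = 21, so the two pitches are 21 semitones apart, with A♯5 the higher.

21 semitones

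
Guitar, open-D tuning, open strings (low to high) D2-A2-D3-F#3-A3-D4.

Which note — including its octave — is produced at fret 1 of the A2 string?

A#2

Each fret is one semitone, so A2 + 1 = A#2.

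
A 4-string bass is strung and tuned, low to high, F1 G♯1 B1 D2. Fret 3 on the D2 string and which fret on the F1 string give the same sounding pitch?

D2 at fret 3 is D2 + 3 semitones = F2.
The open F1 string is 9 semitones below the open D2, so the same pitch on the F1 string lies at fret 3 + 9 = 12.

12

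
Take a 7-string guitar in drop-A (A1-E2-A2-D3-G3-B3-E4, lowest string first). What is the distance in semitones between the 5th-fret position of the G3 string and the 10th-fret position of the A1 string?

17 semitones

G3 at fret 5 → C4 (MIDI 60); A1 at fret 10 → G2 (MIDI 43).
60 − 43 = 17, so the two pitches are 17 semitones apart, with C4 the higher.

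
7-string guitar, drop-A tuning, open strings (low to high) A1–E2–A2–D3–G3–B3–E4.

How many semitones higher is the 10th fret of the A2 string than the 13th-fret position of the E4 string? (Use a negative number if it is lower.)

-22 semitones

A2 at fret 10 → G3 (MIDI 55); E4 at fret 13 → F5 (MIDI 77).
55 − 77 = -22, so the two pitches are 22 semitones apart.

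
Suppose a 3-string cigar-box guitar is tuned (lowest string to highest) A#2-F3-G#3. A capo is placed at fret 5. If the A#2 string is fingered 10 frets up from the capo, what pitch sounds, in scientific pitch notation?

C#4

The capo raises the open A#2 by 5 semitones to D#3; fretting 10 more gives A#2 + 5 + 10 = A#2 + 15 semitones = C#4.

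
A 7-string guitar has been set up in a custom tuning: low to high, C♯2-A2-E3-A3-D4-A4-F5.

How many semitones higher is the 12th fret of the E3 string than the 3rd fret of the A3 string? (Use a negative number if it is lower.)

4 semitones

E3 at fret 12 → E4 (MIDI 64); A3 at fret 3 → C4 (MIDI 60).
64 − 60 = 4, so the two pitches are 4 semitones apart.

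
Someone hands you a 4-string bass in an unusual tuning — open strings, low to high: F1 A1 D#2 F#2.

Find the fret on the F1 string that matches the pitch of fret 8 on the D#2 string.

D#2 at fret 8 is D#2 + 8 semitones = B2.
The open F1 string is 10 semitones below the open D#2, so the same pitch on the F1 string lies at fret 8 + 10 = 18.

18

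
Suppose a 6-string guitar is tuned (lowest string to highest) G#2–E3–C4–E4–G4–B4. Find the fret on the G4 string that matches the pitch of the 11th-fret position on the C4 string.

4

Fret 11 on C4 is MIDI 60 + 11 = 71 (B4). On the G4 string (open MIDI 67), that pitch is 71 − 67 = fret 4.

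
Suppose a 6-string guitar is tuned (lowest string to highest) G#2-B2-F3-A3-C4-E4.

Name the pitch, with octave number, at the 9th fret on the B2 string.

Each fret is one semitone, so B2 + 9 = G#3.

G#3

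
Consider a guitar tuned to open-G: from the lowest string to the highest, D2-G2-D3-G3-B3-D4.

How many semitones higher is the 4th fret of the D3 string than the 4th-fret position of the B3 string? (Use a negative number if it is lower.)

-9 semitones

D3 at fret 4 → F♯3 (MIDI 54); B3 at fret 4 → D♯4 (MIDI 63).
54 − 63 = -9, so the two pitches are 9 semitones apart.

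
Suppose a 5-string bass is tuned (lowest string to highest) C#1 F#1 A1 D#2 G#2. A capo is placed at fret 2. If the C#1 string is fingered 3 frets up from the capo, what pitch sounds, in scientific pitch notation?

The capo raises the open C#1 by 2 semitones to D#1; fretting 3 more gives C#1 + 2 + 3 = C#1 + 5 semitones = F#1.

F#1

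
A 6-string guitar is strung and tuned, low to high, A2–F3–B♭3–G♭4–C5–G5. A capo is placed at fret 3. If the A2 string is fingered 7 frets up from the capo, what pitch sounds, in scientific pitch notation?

G3

The capo raises the open A2 by 3 semitones to C3; fretting 7 more gives A2 + 3 + 7 = A2 + 10 semitones = G3.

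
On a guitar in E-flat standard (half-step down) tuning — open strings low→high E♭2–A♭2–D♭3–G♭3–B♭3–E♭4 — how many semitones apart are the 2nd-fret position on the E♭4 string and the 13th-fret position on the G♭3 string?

2 semitones

E♭4 at fret 2 → F4 (MIDI 65); G♭3 at fret 13 → G4 (MIDI 67).
65 − 67 = -2, so the two pitches are 2 semitones apart, with G4 the higher.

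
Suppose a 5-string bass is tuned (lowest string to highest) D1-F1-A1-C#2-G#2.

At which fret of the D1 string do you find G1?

G1 is 5 semitones above the open D1 (D–D#–E–F–F#–G), so it sits at fret 5.

5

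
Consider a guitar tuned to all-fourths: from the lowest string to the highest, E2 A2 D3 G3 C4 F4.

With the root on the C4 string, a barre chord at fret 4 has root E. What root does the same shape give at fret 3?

D#

Moving from fret 4 to fret 3 shifts the root by -1 semitone.
E down 1 semitone is D#.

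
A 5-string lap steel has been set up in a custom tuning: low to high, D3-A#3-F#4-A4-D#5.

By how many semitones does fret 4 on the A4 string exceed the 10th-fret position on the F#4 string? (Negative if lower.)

A4 at fret 4 → C#5 (MIDI 73); F#4 at fret 10 → E5 (MIDI 76).
73 − 76 = -3, so the two pitches are 3 semitones apart.

-3 semitones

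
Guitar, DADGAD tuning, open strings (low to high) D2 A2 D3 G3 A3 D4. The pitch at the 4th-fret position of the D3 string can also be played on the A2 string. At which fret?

9

Fret 4 on D3 is MIDI 50 + 4 = 54 (F♯3). On the A2 string (open MIDI 45), that pitch is 54 − 45 = fret 9.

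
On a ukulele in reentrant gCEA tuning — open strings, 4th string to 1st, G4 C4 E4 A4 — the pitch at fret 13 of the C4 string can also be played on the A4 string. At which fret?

C4 at fret 13 is C4 + 13 semitones = C#5.
The open A4 string is 9 semitones above the open C4, so the same pitch on the A4 string lies at fret 13 − 9 = 4.

4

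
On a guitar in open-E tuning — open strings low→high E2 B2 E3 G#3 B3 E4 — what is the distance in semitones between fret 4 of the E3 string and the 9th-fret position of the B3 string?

12 semitones

E3 at fret 4 → G#3 (MIDI 56); B3 at fret 9 → G#4 (MIDI 68).
56 − 68 = -12, so the two pitches are 12 semitones apart, with G#4 the higher.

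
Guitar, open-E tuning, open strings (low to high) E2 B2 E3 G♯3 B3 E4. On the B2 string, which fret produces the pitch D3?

D3 is 3 semitones above the open B2 (B–C–C#–D), so it sits at fret 3.

3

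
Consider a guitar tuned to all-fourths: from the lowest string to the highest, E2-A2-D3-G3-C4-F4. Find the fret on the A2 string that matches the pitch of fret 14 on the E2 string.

E2 at fret 14 is E2 + 14 semitones = F♯3.
The open A2 string is 5 semitones above the open E2, so the same pitch on the A2 string lies at fret 14 − 5 = 9.

9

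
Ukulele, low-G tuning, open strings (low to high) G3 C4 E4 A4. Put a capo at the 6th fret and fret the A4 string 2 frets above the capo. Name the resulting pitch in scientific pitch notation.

The capo raises the open A4 by 6 semitones to D#5; fretting 2 more gives A4 + 6 + 2 = A4 + 8 semitones = F5.

F5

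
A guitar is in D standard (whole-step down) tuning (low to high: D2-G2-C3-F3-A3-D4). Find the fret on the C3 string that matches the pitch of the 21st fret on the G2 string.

16

Fret 21 on G2 is MIDI 43 + 21 = 64 (E4). On the C3 string (open MIDI 48), that pitch is 64 − 48 = fret 16.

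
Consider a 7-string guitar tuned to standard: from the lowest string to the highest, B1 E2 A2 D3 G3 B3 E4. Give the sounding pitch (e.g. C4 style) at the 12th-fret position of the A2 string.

Each fret is one semitone, so A2 + 12 = A3.

A3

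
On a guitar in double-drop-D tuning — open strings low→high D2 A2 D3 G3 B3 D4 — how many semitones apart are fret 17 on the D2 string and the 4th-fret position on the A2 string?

D2 at fret 17 → G3 (MIDI 55); A2 at fret 4 → C♯3 (MIDI 49).
55 − 49 = 6, so the two pitches are 6 semitones apart, with G3 the higher.

6 semitones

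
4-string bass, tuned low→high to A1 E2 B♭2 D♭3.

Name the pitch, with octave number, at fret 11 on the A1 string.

The open A1 string plus 11 semitones: A–Bb–B–C–…–Gb–G–Ab.
The walk passes from B into C once, so the octave number goes from 1 to 2.
(Equivalently spelled G♯2.)

A♭2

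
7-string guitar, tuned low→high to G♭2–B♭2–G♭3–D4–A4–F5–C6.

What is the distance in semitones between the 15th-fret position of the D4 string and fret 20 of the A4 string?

12 semitones

D4 at fret 15 → F5 (MIDI 77); A4 at fret 20 → F6 (MIDI 89).
77 − 89 = -12, so the two pitches are 12 semitones apart, with F6 the higher.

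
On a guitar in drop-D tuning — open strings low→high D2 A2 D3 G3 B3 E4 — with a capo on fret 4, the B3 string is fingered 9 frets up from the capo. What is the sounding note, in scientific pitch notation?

C5

The capo raises the open B3 by 4 semitones to D♯4; fretting 9 more gives B3 + 4 + 9 = B3 + 13 semitones = C5.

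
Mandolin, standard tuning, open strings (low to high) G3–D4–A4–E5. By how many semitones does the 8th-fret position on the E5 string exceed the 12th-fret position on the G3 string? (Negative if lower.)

17 semitones

E5 at fret 8 → C6 (MIDI 84); G3 at fret 12 → G4 (MIDI 67).
84 − 67 = 17, so the two pitches are 17 semitones apart.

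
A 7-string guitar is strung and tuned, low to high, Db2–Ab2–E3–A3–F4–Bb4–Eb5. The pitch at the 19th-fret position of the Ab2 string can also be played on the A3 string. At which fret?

Ab2 at fret 19 is Ab2 + 19 semitones = Eb4.
The open A3 string is 13 semitones above the open Ab2, so the same pitch on the A3 string lies at fret 19 − 13 = 6.

6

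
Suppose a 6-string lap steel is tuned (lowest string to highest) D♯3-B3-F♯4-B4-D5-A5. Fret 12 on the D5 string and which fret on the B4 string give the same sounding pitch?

15

Fret 12 on D5 is MIDI 74 + 12 = 86 (D6). On the B4 string (open MIDI 71), that pitch is 86 − 71 = fret 15.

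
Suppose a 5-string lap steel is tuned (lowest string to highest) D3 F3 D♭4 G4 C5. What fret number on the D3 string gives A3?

A3 is 7 semitones above the open D3 (D–Eb–E–F–Gb–G–Ab–A), so it sits at fret 7.

7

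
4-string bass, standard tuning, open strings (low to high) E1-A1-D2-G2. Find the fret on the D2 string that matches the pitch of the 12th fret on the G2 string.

17

G2 at fret 12 is G2 + 12 semitones = G3.
The open D2 string is 5 semitones below the open G2, so the same pitch on the D2 string lies at fret 12 + 5 = 17.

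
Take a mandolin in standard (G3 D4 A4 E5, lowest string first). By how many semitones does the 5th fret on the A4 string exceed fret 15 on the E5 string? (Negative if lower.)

A4 at fret 5 → D5 (MIDI 74); E5 at fret 15 → G6 (MIDI 91).
74 − 91 = -17, so the two pitches are 17 semitones apart.

-17 semitones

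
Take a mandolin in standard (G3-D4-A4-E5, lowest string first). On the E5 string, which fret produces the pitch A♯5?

A♯5 is 6 semitones above the open E5 (E–F–F#–G–G#–A–A#), so it sits at fret 6.

6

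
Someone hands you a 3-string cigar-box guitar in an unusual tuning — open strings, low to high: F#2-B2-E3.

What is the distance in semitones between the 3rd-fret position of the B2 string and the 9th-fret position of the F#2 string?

B2 at fret 3 → D3 (MIDI 50); F#2 at fret 9 → D#3 (MIDI 51).
50 − 51 = -1, so the two pitches are 1 semitone apart, with D#3 the higher.

1 semitone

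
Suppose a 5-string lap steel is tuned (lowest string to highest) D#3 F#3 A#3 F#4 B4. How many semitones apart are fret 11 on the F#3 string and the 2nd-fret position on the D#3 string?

F#3 at fret 11 → F4 (MIDI 65); D#3 at fret 2 → F3 (MIDI 53).
65 − 53 = 12, so the two pitches are 12 semitones apart, with F4 the higher.

12 semitones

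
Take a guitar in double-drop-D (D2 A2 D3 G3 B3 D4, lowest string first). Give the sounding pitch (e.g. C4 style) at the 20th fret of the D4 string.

A♯5

Each fret is one semitone, so D4 + 20 = A♯5.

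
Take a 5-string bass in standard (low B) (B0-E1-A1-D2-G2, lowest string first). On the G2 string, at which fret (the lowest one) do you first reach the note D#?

From G2, count semitones up the chromatic scale until reaching D#: G–G#–A–A#–B–C–C#–D–D# — 8 steps.

8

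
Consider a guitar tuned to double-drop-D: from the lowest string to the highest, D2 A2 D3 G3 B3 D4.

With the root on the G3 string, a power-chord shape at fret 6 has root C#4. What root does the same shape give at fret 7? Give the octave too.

D4

Moving from fret 6 to fret 7 shifts the root by 1 semitone.
C#4 up 1 semitone is D4.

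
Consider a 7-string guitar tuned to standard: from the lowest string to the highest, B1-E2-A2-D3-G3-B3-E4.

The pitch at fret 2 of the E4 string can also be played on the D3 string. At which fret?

16

E4 at fret 2 is E4 + 2 semitones = F♯4.
The open D3 string is 14 semitones below the open E4, so the same pitch on the D3 string lies at fret 2 + 14 = 16.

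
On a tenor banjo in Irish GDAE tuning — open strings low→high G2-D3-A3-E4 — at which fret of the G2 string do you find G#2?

G#2 is 1 semitone above the open G2 (G–G#), so it sits at fret 1.

1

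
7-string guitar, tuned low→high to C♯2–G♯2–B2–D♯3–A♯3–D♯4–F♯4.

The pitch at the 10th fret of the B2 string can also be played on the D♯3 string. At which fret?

B2 at fret 10 is B2 + 10 semitones = A3.
The open D♯3 string is 4 semitones above the open B2, so the same pitch on the D♯3 string lies at fret 10 − 4 = 6.

6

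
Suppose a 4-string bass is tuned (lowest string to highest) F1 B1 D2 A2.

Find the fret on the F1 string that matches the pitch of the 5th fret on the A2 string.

A2 at fret 5 is A2 + 5 semitones = D3.
The open F1 string is 16 semitones below the open A2, so the same pitch on the F1 string lies at fret 5 + 16 = 21.

21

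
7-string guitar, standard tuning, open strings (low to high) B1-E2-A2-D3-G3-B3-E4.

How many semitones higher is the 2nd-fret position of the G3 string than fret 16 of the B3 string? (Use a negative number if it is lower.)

G3 at fret 2 → A3 (MIDI 57); B3 at fret 16 → D#5 (MIDI 75).
57 − 75 = -18, so the two pitches are 18 semitones apart.

-18 semitones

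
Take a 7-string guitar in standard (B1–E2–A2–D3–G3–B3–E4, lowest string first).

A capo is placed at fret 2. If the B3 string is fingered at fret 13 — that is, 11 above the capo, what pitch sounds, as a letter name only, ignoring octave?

The capo raises the open B3 by 2 semitones to C#4; fretting 11 more gives B3 + 2 + 11 = B3 + 13 semitones, landing on C.

C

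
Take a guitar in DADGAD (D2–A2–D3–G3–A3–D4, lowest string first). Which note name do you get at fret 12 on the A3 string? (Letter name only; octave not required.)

Each fret is one semitone, so A3 + 12 = A.

A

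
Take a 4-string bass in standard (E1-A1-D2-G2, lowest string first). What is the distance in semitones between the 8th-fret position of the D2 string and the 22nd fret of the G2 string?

19 semitones

D2 at fret 8 → A#2 (MIDI 46); G2 at fret 22 → F4 (MIDI 65).
46 − 65 = -19, so the two pitches are 19 semitones apart, with F4 the higher.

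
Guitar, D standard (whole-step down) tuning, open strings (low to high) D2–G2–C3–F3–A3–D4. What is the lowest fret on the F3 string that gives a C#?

8

From F3, count semitones up the chromatic scale until reaching C#: F–F#–G–G#–A–A#–B–C–C# — 8 steps.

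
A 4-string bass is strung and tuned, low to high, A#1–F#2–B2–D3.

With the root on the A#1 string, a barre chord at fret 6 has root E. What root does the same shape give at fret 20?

Moving from fret 6 to fret 20 shifts the root by 14 semitones.
E up 14 semitones is F#.

F#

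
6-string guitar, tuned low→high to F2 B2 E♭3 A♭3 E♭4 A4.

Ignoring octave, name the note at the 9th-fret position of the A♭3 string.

Each fret is one semitone, so A♭3 + 9 = F.

F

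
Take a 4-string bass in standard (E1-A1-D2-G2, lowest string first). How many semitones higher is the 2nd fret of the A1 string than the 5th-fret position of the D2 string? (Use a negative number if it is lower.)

-8 semitones

A1 at fret 2 → B1 (MIDI 35); D2 at fret 5 → G2 (MIDI 43).
35 − 43 = -8, so the two pitches are 8 semitones apart.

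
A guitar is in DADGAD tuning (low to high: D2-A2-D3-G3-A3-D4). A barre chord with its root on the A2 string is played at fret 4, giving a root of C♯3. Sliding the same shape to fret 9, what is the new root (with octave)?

F♯3

Moving from fret 4 to fret 9 shifts the root by 5 semitones.
C♯3 up 5 semitones is F♯3.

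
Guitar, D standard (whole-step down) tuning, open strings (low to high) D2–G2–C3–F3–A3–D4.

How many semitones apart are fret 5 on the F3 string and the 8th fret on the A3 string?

F3 at fret 5 → A#3 (MIDI 58); A3 at fret 8 → F4 (MIDI 65).
58 − 65 = -7, so the two pitches are 7 semitones apart, with F4 the higher.

7 semitones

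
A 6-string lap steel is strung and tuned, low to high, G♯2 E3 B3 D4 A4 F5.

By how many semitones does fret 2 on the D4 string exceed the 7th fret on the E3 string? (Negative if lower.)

D4 at fret 2 → E4 (MIDI 64); E3 at fret 7 → B3 (MIDI 59).
64 − 59 = 5, so the two pitches are 5 semitones apart.

5 semitones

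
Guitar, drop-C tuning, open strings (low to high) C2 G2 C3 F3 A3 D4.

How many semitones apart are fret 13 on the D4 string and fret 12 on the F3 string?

D4 at fret 13 → D#5 (MIDI 75); F3 at fret 12 → F4 (MIDI 65).
75 − 65 = 10, so the two pitches are 10 semitones apart, with D#5 the higher.

10 semitones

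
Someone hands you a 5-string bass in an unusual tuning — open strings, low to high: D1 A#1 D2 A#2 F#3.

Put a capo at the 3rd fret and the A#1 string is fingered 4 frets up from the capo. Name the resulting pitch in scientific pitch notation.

The capo raises the open A#1 by 3 semitones to C#2; fretting 4 more gives A#1 + 3 + 4 = A#1 + 7 semitones = F2.

F2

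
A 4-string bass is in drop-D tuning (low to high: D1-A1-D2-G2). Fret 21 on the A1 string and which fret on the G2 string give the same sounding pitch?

11

A1 at fret 21 is A1 + 21 semitones = F#3.
The open G2 string is 10 semitones above the open A1, so the same pitch on the G2 string lies at fret 21 − 10 = 11.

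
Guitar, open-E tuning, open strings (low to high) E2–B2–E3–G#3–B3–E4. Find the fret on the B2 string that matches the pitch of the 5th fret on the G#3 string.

G#3 at fret 5 is G#3 + 5 semitones = C#4.
The open B2 string is 9 semitones below the open G#3, so the same pitch on the B2 string lies at fret 5 + 9 = 14.

14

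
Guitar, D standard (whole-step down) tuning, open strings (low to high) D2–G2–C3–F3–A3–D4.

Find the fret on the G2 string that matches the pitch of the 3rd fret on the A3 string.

17

A3 at fret 3 is A3 + 3 semitones = C4.
The open G2 string is 14 semitones below the open A3, so the same pitch on the G2 string lies at fret 3 + 14 = 17.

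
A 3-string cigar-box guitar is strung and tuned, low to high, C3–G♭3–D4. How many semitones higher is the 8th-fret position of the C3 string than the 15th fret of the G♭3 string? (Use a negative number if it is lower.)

-13 semitones

C3 at fret 8 → A♭3 (MIDI 56); G♭3 at fret 15 → A4 (MIDI 69).
56 − 69 = -13, so the two pitches are 13 semitones apart.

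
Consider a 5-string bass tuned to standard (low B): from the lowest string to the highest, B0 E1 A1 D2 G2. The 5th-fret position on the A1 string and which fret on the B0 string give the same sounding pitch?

15

Fret 5 on A1 is MIDI 33 + 5 = 38 (D2). On the B0 string (open MIDI 23), that pitch is 38 − 23 = fret 15.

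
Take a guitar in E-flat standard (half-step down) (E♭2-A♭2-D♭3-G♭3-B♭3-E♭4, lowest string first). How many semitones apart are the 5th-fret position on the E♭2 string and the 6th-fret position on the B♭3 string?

20 semitones

E♭2 at fret 5 → A♭2 (MIDI 44); B♭3 at fret 6 → E4 (MIDI 64).
44 − 64 = -20, so the two pitches are 20 semitones apart, with E4 the higher.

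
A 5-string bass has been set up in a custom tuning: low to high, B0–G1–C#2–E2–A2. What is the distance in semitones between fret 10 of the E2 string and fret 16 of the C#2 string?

E2 at fret 10 → D3 (MIDI 50); C#2 at fret 16 → F3 (MIDI 53).
50 − 53 = -3, so the two pitches are 3 semitones apart, with F3 the higher.

3 semitones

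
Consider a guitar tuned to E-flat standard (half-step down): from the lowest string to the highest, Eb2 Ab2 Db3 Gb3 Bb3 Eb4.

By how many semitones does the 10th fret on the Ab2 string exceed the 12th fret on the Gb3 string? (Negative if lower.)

Ab2 at fret 10 → Gb3 (MIDI 54); Gb3 at fret 12 → Gb4 (MIDI 66).
54 − 66 = -12, so the two pitches are 12 semitones apart.

-12 semitones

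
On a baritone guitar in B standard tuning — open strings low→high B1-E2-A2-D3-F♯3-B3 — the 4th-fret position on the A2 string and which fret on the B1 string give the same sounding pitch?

14

A2 at fret 4 is A2 + 4 semitones = C♯3.
The open B1 string is 10 semitones below the open A2, so the same pitch on the B1 string lies at fret 4 + 10 = 14.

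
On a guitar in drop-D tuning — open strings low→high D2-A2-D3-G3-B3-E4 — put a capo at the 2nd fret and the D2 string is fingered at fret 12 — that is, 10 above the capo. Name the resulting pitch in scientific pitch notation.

The capo raises the open D2 by 2 semitones to E2; fretting 10 more gives D2 + 2 + 10 = D2 + 12 semitones = D3.

D3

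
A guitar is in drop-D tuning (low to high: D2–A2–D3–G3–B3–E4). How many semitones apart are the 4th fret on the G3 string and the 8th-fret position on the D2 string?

13 semitones

G3 at fret 4 → B3 (MIDI 59); D2 at fret 8 → A#2 (MIDI 46).
59 − 46 = 13, so the two pitches are 13 semitones apart, with B3 the higher.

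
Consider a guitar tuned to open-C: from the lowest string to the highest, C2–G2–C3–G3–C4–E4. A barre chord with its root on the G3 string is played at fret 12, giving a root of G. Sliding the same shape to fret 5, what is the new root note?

Moving from fret 12 to fret 5 shifts the root by -7 semitones.
G down 7 semitones is C.

C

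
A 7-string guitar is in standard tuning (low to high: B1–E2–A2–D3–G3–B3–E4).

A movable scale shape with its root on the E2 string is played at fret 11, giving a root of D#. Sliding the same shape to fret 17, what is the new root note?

Moving from fret 11 to fret 17 shifts the root by 6 semitones.
D# up 6 semitones is A.

A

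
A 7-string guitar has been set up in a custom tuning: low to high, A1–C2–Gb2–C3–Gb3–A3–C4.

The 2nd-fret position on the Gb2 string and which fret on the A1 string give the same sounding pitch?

Fret 2 on Gb2 is MIDI 42 + 2 = 44 (Ab2). On the A1 string (open MIDI 33), that pitch is 44 − 33 = fret 11.

11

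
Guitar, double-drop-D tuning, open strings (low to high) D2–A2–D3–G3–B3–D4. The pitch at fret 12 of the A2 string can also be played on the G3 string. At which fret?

2

Fret 12 on A2 is MIDI 45 + 12 = 57 (A3). On the G3 string (open MIDI 55), that pitch is 57 − 55 = fret 2.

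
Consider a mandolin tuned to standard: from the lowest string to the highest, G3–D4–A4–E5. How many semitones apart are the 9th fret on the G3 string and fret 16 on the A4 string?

21 semitones

G3 at fret 9 → E4 (MIDI 64); A4 at fret 16 → C#6 (MIDI 85).
64 − 85 = -21, so the two pitches are 21 semitones apart, with C#6 the higher.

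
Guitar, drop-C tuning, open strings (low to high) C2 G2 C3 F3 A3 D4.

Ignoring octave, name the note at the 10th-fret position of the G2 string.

The open G2 string plus 10 semitones: G–G#–A–A#–…–D#–E–F.

F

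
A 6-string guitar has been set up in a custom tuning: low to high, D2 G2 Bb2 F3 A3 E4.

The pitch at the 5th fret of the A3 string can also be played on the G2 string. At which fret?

A3 at fret 5 is A3 + 5 semitones = D4.
The open G2 string is 14 semitones below the open A3, so the same pitch on the G2 string lies at fret 5 + 14 = 19.

19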